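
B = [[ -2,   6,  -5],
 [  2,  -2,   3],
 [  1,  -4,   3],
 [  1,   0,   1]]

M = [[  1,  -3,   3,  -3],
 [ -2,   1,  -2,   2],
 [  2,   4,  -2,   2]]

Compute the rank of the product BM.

First compute BM:
[[-24,  -8,  -8,   8],
 [ 12,   4,   4,  -4],
 [ 15,   5,   5,  -5],
 [  3,   1,   1,  -1]]
Now row reduce the product.
R2 ← R2 + (1/2)·R1: [0, 0, 0, 0]
R3 ← R3 + (5/8)·R1: [0, 0, 0, 0]
R4 ← R4 + (1/8)·R1: [0, 0, 0, 0]
1 nonzero row, so rank(BM) = 1.

1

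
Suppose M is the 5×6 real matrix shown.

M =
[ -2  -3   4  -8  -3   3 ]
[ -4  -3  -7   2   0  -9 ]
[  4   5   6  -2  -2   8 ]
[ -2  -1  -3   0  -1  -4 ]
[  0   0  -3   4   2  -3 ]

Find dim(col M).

3

Row reduce to echelon form.
R2 ← R2 − (2)·R1: [0, 3, -15, 18, 6, -15]
R3 ← R3 + (2)·R1: [0, -1, 14, -18, -8, 14]
R4 ← R4 − R1: [0, 2, -7, 8, 2, -7]
R3 ← R3 + (1/3)·R2: [0, 0, 9, -12, -6, 9]
R4 ← R4 − (2/3)·R2: [0, 0, 3, -4, -2, 3]
R4 ← R4 − (1/3)·R3: [0, 0, 0, 0, 0, 0]
R5 ← R5 + (1/3)·R3: [0, 0, 0, 0, 0, 0]
Echelon form has 3 nonzero rows, so rank(M) = 3.
The column space has dimension equal to the rank: 3.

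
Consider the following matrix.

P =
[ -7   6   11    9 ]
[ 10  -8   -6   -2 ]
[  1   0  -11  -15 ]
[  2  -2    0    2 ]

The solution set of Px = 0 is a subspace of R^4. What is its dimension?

Row reduce to echelon form.
R2 ← R2 + (10/7)·R1: [0, 4/7, 68/7, 76/7]
R3 ← R3 + (1/7)·R1: [0, 6/7, -66/7, -96/7]
R4 ← R4 + (2/7)·R1: [0, -2/7, 22/7, 32/7]
R3 ← R3 − (3/2)·R2: [0, 0, -24, -30]
R4 ← R4 + (1/2)·R2: [0, 0, 8, 10]
R4 ← R4 + (1/3)·R3: [0, 0, 0, 0]
3 nonzero rows, so rank(P) = 3.
P has 4 columns; by rank–nullity, nullity = 4 − 3 = 1.

1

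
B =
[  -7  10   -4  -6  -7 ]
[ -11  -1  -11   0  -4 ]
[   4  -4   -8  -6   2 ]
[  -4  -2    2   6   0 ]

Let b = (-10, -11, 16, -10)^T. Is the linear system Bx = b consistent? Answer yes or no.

Row reduce the augmented matrix [B | b].
R2 ← R2 − (11/7)·R1: [0, -117/7, -33/7, 66/7, 7, 33/7]
R3 ← R3 + (4/7)·R1: [0, 12/7, -72/7, -66/7, -2, 72/7]
R4 ← R4 − (4/7)·R1: [0, -54/7, 30/7, 66/7, 4, -30/7]
R3 ← R3 + (4/39)·R2: [0, 0, -140/13, -110/13, -50/39, 140/13]
R4 ← R4 − (6/13)·R2: [0, 0, 84/13, 66/13, 10/13, -84/13]
R4 ← R4 + (3/5)·R3: [0, 0, 0, 0, 0, 0]
The echelon form has 3 nonzero rows, and every pivot lies in the first 5 columns, so rank(B) = rank([B|b]) = 3.
The system is consistent.

yes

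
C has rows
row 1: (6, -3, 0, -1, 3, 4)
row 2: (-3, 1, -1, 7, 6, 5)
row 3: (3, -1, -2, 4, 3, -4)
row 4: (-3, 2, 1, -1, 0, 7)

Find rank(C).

Row reduce to echelon form.
R2 ← R2 + (1/2)·R1: [0, -1/2, -1, 13/2, 15/2, 7]
R3 ← R3 − (1/2)·R1: [0, 1/2, -2, 9/2, 3/2, -6]
R4 ← R4 + (1/2)·R1: [0, 1/2, 1, -3/2, 3/2, 9]
R3 ← R3 + R2: [0, 0, -3, 11, 9, 1]
R4 ← R4 + R2: [0, 0, 0, 5, 9, 16]
Echelon form has 4 nonzero rows, so rank(C) = 4.

4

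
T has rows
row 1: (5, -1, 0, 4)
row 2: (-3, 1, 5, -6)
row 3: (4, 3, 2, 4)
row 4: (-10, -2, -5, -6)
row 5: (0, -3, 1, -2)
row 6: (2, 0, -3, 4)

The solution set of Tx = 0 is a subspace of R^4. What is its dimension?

Row reduce to echelon form.
R2 ← R2 + (3/5)·R1: [0, 2/5, 5, -18/5]
R3 ← R3 − (4/5)·R1: [0, 19/5, 2, 4/5]
R4 ← R4 + (2)·R1: [0, -4, -5, 2]
R6 ← R6 − (2/5)·R1: [0, 2/5, -3, 12/5]
R3 ← R3 − (19/2)·R2: [0, 0, -91/2, 35]
R4 ← R4 + (10)·R2: [0, 0, 45, -34]
R5 ← R5 + (15/2)·R2: [0, 0, 77/2, -29]
R6 ← R6 − R2: [0, 0, -8, 6]
R4 ← R4 + (90/91)·R3: [0, 0, 0, 8/13]
R5 ← R5 + (11/13)·R3: [0, 0, 0, 8/13]
R6 ← R6 − (16/91)·R3: [0, 0, 0, -2/13]
R5 ← R5 − R4: [0, 0, 0, 0]
R6 ← R6 + (1/4)·R4: [0, 0, 0, 0]
4 nonzero rows, so rank(T) = 4.
T has 4 columns; by rank–nullity, nullity = 4 − 4 = 0.

0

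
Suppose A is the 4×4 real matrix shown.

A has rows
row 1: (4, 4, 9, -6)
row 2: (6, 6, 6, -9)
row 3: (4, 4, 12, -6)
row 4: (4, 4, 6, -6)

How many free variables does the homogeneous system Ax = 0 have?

Row reduce to echelon form.
R2 ← R2 − (3/2)·R1: [0, 0, -15/2, 0]
R3 ← R3 − R1: [0, 0, 3, 0]
R4 ← R4 − R1: [0, 0, -3, 0]
R3 ← R3 + (2/5)·R2: [0, 0, 0, 0]
R4 ← R4 − (2/5)·R2: [0, 0, 0, 0]
2 nonzero rows, so rank(A) = 2.
A has 4 columns; by rank–nullity, nullity = 4 − 2 = 2.

2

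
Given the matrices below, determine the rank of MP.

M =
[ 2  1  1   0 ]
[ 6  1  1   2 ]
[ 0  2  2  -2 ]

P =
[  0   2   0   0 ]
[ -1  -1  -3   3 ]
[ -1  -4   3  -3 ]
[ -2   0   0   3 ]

First compute MP:
[[ -2,  -1,   0,   0],
 [ -6,   7,   0,   6],
 [  0, -10,   0,  -6]]
Now row reduce the product.
R2 ← R2 − (3)·R1: [0, 10, 0, 6]
R3 ← R3 + R2: [0, 0, 0, 0]
2 nonzero rows, so rank(MP) = 2.

2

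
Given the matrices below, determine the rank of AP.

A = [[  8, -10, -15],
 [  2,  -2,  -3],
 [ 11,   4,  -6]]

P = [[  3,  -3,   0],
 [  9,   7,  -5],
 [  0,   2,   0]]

First compute AP:
[[-66, -124,  50],
 [-12, -26,  10],
 [ 69, -17, -20]]
Now row reduce the product.
R2 ← R2 − (2/11)·R1: [0, -38/11, 10/11]
R3 ← R3 + (23/22)·R1: [0, -1613/11, 355/11]
R3 ← R3 − (1613/38)·R2: [0, 0, -120/19]
3 nonzero rows, so rank(AP) = 3.

3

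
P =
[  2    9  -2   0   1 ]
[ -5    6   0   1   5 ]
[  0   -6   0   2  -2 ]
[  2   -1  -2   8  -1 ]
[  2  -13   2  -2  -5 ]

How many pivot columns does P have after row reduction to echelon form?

Row reduce to echelon form.
R2 ← R2 + (5/2)·R1: [0, 57/2, -5, 1, 15/2]
R4 ← R4 − R1: [0, -10, 0, 8, -2]
R5 ← R5 − R1: [0, -22, 4, -2, -6]
R3 ← R3 + (4/19)·R2: [0, 0, -20/19, 42/19, -8/19]
R4 ← R4 + (20/57)·R2: [0, 0, -100/57, 476/57, 12/19]
R5 ← R5 + (44/57)·R2: [0, 0, 8/57, -70/57, -4/19]
R4 ← R4 − (5/3)·R3: [0, 0, 0, 14/3, 4/3]
R5 ← R5 + (2/15)·R3: [0, 0, 0, -14/15, -4/15]
R5 ← R5 + (1/5)·R4: [0, 0, 0, 0, 0]
Echelon form has 4 nonzero rows, so rank(P) = 4.
Each nonzero row contributes one pivot column: 4 pivot columns.

4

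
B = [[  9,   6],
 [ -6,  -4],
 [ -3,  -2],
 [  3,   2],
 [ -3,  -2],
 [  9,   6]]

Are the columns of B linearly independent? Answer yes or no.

Row reduce B to echelon form.
R2 ← R2 + (2/3)·R1: [0, 0]
R3 ← R3 + (1/3)·R1: [0, 0]
R4 ← R4 − (1/3)·R1: [0, 0]
R5 ← R5 + (1/3)·R1: [0, 0]
R6 ← R6 − R1: [0, 0]
1 pivot among 2 columns.
Only 1 < 2 pivot columns, so the columns are linearly dependent.

no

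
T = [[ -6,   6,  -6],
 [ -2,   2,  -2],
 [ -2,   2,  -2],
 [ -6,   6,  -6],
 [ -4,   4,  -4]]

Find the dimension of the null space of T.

Row reduce to echelon form.
R2 ← R2 − (1/3)·R1: [0, 0, 0]
R3 ← R3 − (1/3)·R1: [0, 0, 0]
R4 ← R4 − R1: [0, 0, 0]
R5 ← R5 − (2/3)·R1: [0, 0, 0]
1 nonzero row, so rank(T) = 1.
T has 3 columns; by rank–nullity, nullity = 3 − 1 = 2.

2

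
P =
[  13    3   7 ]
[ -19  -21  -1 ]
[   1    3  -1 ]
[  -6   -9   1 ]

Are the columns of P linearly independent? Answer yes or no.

no

Row reduce P to echelon form.
R2 ← R2 + (19/13)·R1: [0, -216/13, 120/13]
R3 ← R3 − (1/13)·R1: [0, 36/13, -20/13]
R4 ← R4 + (6/13)·R1: [0, -99/13, 55/13]
R3 ← R3 + (1/6)·R2: [0, 0, 0]
R4 ← R4 − (11/24)·R2: [0, 0, 0]
2 pivots among 3 columns.
Only 2 < 3 pivot columns, so the columns are linearly dependent.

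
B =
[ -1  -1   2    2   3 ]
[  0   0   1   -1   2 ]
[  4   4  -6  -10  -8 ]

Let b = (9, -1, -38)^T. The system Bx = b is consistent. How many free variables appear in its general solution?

Row reduce the augmented matrix [B | b].
R3 ← R3 + (4)·R1: [0, 0, 2, -2, 4, -2]
R3 ← R3 − (2)·R2: [0, 0, 0, 0, 0, 0]
The echelon form has 2 nonzero rows, and every pivot lies in the first 5 columns, so rank(B) = rank([B|b]) = 2.
The system is consistent.
Free variables = (unknowns) − (rank) = 5 − 2 = 3.

3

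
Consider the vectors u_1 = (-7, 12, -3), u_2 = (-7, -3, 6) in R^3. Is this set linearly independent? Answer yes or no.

Form the matrix with these vectors as rows and row reduce.
R2 ← R2 − R1: [0, -15, 9]
2 nonzero rows, so the 2 vectors span a space of dimension 2.
Since 2 = 2, the vectors are linearly independent.

yes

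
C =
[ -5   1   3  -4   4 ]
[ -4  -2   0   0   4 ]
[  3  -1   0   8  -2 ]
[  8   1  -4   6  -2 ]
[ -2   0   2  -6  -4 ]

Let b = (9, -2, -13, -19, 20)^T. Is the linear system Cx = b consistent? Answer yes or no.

yes

Row reduce the augmented matrix [C | b].
R2 ← R2 − (4/5)·R1: [0, -14/5, -12/5, 16/5, 4/5, -46/5]
R3 ← R3 + (3/5)·R1: [0, -2/5, 9/5, 28/5, 2/5, -38/5]
R4 ← R4 + (8/5)·R1: [0, 13/5, 4/5, -2/5, 22/5, -23/5]
R5 ← R5 − (2/5)·R1: [0, -2/5, 4/5, -22/5, -28/5, 82/5]
R3 ← R3 − (1/7)·R2: [0, 0, 15/7, 36/7, 2/7, -44/7]
R4 ← R4 + (13/14)·R2: [0, 0, -10/7, 18/7, 36/7, -92/7]
R5 ← R5 − (1/7)·R2: [0, 0, 8/7, -34/7, -40/7, 124/7]
R4 ← R4 + (2/3)·R3: [0, 0, 0, 6, 16/3, -52/3]
R5 ← R5 − (8/15)·R3: [0, 0, 0, -38/5, -88/15, 316/15]
R5 ← R5 + (19/15)·R4: [0, 0, 0, 0, 8/9, -8/9]
The echelon form has 5 nonzero rows, and every pivot lies in the first 5 columns, so rank(C) = rank([C|b]) = 5.
The system is consistent.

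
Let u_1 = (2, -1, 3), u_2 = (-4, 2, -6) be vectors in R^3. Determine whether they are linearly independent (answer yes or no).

Form the matrix with these vectors as rows and row reduce.
R2 ← R2 + (2)·R1: [0, 0, 0]
1 nonzero row, so the 2 vectors span a space of dimension 1.
Since 1 < 2, the vectors are linearly dependent.

no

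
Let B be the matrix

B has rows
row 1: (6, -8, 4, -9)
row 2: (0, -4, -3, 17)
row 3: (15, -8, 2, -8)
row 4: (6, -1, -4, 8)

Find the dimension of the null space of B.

0

Row reduce to echelon form.
R3 ← R3 − (5/2)·R1: [0, 12, -8, 29/2]
R4 ← R4 − R1: [0, 7, -8, 17]
R3 ← R3 + (3)·R2: [0, 0, -17, 131/2]
R4 ← R4 + (7/4)·R2: [0, 0, -53/4, 187/4]
R4 ← R4 − (53/68)·R3: [0, 0, 0, -585/136]
4 nonzero rows, so rank(B) = 4.
B has 4 columns; by rank–nullity, nullity = 4 − 4 = 0.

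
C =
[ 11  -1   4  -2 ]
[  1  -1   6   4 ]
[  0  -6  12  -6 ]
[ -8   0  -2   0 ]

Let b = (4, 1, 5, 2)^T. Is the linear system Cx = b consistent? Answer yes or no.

no

Row reduce the augmented matrix [C | b].
R2 ← R2 − (1/11)·R1: [0, -10/11, 62/11, 46/11, 7/11]
R4 ← R4 + (8/11)·R1: [0, -8/11, 10/11, -16/11, 54/11]
R3 ← R3 − (33/5)·R2: [0, 0, -126/5, -168/5, 4/5]
R4 ← R4 − (4/5)·R2: [0, 0, -18/5, -24/5, 22/5]
R4 ← R4 − (1/7)·R3: [0, 0, 0, 0, 30/7]
The echelon form has 4 nonzero rows; the last pivot sits in the augmented column, so rank(C) = 3 but rank([C|b]) = 4.
Since the ranks differ, the system is inconsistent.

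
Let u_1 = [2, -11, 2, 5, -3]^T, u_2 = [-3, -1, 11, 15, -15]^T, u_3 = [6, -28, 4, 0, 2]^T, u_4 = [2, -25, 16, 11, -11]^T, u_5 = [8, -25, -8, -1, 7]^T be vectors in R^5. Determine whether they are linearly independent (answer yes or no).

Form the matrix with these vectors as rows and row reduce.
R2 ← R2 + (3/2)·R1: [0, -35/2, 14, 45/2, -39/2]
R3 ← R3 − (3)·R1: [0, 5, -2, -15, 11]
R4 ← R4 − R1: [0, -14, 14, 6, -8]
R5 ← R5 − (4)·R1: [0, 19, -16, -21, 19]
R3 ← R3 + (2/7)·R2: [0, 0, 2, -60/7, 38/7]
R4 ← R4 − (4/5)·R2: [0, 0, 14/5, -12, 38/5]
R5 ← R5 + (38/35)·R2: [0, 0, -4/5, 24/7, -76/35]
R4 ← R4 − (7/5)·R3: [0, 0, 0, 0, 0]
R5 ← R5 + (2/5)·R3: [0, 0, 0, 0, 0]
3 nonzero rows, so the 5 vectors span a space of dimension 3.
Since 3 < 5, the vectors are linearly dependent.

no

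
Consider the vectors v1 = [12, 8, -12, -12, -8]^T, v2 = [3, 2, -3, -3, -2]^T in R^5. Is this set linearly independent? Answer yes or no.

Form the matrix with these vectors as rows and row reduce.
R2 ← R2 − (1/4)·R1: [0, 0, 0, 0, 0]
1 nonzero row, so the 2 vectors span a space of dimension 1.
Since 1 < 2, the vectors are linearly dependent.

no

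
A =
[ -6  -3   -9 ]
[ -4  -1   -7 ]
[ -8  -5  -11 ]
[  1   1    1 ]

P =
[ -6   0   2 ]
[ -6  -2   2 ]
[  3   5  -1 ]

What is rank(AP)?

First compute AP:
[[ 27, -39,  -9],
 [  9, -33,  -3],
 [ 45, -45, -15],
 [ -9,   3,   3]]
Now row reduce the product.
R2 ← R2 − (1/3)·R1: [0, -20, 0]
R3 ← R3 − (5/3)·R1: [0, 20, 0]
R4 ← R4 + (1/3)·R1: [0, -10, 0]
R3 ← R3 + R2: [0, 0, 0]
R4 ← R4 − (1/2)·R2: [0, 0, 0]
2 nonzero rows, so rank(AP) = 2.

2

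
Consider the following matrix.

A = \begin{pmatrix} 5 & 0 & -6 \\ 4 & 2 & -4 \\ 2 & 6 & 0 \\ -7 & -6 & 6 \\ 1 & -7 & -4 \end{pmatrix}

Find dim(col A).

2

Row reduce to echelon form.
R2 ← R2 − (4/5)·R1: [0, 2, 4/5]
R3 ← R3 − (2/5)·R1: [0, 6, 12/5]
R4 ← R4 + (7/5)·R1: [0, -6, -12/5]
R5 ← R5 − (1/5)·R1: [0, -7, -14/5]
R3 ← R3 − (3)·R2: [0, 0, 0]
R4 ← R4 + (3)·R2: [0, 0, 0]
R5 ← R5 + (7/2)·R2: [0, 0, 0]
Echelon form has 2 nonzero rows, so rank(A) = 2.
The column space has dimension equal to the rank: 2.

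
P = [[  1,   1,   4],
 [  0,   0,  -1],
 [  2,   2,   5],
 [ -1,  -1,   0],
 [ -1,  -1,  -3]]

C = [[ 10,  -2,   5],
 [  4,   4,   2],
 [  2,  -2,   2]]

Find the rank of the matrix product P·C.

2

First compute PC:
[[ 22,  -6,  15],
 [ -2,   2,  -2],
 [ 38,  -6,  24],
 [-14,  -2,  -7],
 [-20,   4, -13]]
Now row reduce the product.
R2 ← R2 + (1/11)·R1: [0, 16/11, -7/11]
R3 ← R3 − (19/11)·R1: [0, 48/11, -21/11]
R4 ← R4 + (7/11)·R1: [0, -64/11, 28/11]
R5 ← R5 + (10/11)·R1: [0, -16/11, 7/11]
R3 ← R3 − (3)·R2: [0, 0, 0]
R4 ← R4 + (4)·R2: [0, 0, 0]
R5 ← R5 + R2: [0, 0, 0]
2 nonzero rows, so rank(PC) = 2.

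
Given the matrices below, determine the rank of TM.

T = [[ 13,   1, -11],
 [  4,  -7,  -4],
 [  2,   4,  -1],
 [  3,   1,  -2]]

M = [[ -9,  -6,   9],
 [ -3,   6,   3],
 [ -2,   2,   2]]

First compute TM:
[[-98, -94,  98],
 [ -7, -74,   7],
 [-28,  10,  28],
 [-26, -16,  26]]
Now row reduce the product.
R2 ← R2 − (1/14)·R1: [0, -471/7, 0]
R3 ← R3 − (2/7)·R1: [0, 258/7, 0]
R4 ← R4 − (13/49)·R1: [0, 438/49, 0]
R3 ← R3 + (86/157)·R2: [0, 0, 0]
R4 ← R4 + (146/1099)·R2: [0, 0, 0]
2 nonzero rows, so rank(TM) = 2.

2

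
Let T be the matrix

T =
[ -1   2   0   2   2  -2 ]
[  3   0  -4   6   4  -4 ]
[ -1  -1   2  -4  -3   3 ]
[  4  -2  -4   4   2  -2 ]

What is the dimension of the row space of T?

2

Row reduce to echelon form.
R2 ← R2 + (3)·R1: [0, 6, -4, 12, 10, -10]
R3 ← R3 − R1: [0, -3, 2, -6, -5, 5]
R4 ← R4 + (4)·R1: [0, 6, -4, 12, 10, -10]
R3 ← R3 + (1/2)·R2: [0, 0, 0, 0, 0, 0]
R4 ← R4 − R2: [0, 0, 0, 0, 0, 0]
Echelon form has 2 nonzero rows, so rank(T) = 2.
The row space has dimension equal to the rank: 2.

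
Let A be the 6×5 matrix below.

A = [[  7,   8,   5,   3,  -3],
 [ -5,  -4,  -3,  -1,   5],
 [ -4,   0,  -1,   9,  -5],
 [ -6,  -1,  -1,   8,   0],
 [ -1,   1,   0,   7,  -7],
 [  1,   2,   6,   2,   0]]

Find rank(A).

Row reduce to echelon form.
R2 ← R2 + (5/7)·R1: [0, 12/7, 4/7, 8/7, 20/7]
R3 ← R3 + (4/7)·R1: [0, 32/7, 13/7, 75/7, -47/7]
R4 ← R4 + (6/7)·R1: [0, 41/7, 23/7, 74/7, -18/7]
R5 ← R5 + (1/7)·R1: [0, 15/7, 5/7, 52/7, -52/7]
R6 ← R6 − (1/7)·R1: [0, 6/7, 37/7, 11/7, 3/7]
R3 ← R3 − (8/3)·R2: [0, 0, 1/3, 23/3, -43/3]
R4 ← R4 − (41/12)·R2: [0, 0, 4/3, 20/3, -37/3]
R5 ← R5 − (5/4)·R2: [0, 0, 0, 6, -11]
R6 ← R6 − (1/2)·R2: [0, 0, 5, 1, -1]
R4 ← R4 − (4)·R3: [0, 0, 0, -24, 45]
R6 ← R6 − (15)·R3: [0, 0, 0, -114, 214]
R5 ← R5 + (1/4)·R4: [0, 0, 0, 0, 1/4]
R6 ← R6 − (19/4)·R4: [0, 0, 0, 0, 1/4]
R6 ← R6 − R5: [0, 0, 0, 0, 0]
Echelon form has 5 nonzero rows, so rank(A) = 5.

5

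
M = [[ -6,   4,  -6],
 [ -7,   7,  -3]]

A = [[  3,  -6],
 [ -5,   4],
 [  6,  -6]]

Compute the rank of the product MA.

1

First compute MA:
[[-74,  88],
 [-74,  88]]
Now row reduce the product.
R2 ← R2 − R1: [0, 0]
1 nonzero row, so rank(MA) = 1.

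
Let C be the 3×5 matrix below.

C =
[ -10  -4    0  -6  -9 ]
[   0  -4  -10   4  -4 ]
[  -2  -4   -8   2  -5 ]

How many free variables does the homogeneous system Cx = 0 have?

3

Row reduce to echelon form.
R3 ← R3 − (1/5)·R1: [0, -16/5, -8, 16/5, -16/5]
R3 ← R3 − (4/5)·R2: [0, 0, 0, 0, 0]
2 nonzero rows, so rank(C) = 2.
C has 5 columns; by rank–nullity, nullity = 5 − 2 = 3.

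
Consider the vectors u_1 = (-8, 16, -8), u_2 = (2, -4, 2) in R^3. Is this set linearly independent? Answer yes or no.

no

Form the matrix with these vectors as rows and row reduce.
R2 ← R2 + (1/4)·R1: [0, 0, 0]
1 nonzero row, so the 2 vectors span a space of dimension 1.
Since 1 < 2, the vectors are linearly dependent.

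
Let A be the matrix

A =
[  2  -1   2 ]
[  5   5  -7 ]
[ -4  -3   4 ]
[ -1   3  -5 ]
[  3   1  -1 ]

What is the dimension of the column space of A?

Row reduce to echelon form.
R2 ← R2 − (5/2)·R1: [0, 15/2, -12]
R3 ← R3 + (2)·R1: [0, -5, 8]
R4 ← R4 + (1/2)·R1: [0, 5/2, -4]
R5 ← R5 − (3/2)·R1: [0, 5/2, -4]
R3 ← R3 + (2/3)·R2: [0, 0, 0]
R4 ← R4 − (1/3)·R2: [0, 0, 0]
R5 ← R5 − (1/3)·R2: [0, 0, 0]
Echelon form has 2 nonzero rows, so rank(A) = 2.
The column space has dimension equal to the rank: 2.

2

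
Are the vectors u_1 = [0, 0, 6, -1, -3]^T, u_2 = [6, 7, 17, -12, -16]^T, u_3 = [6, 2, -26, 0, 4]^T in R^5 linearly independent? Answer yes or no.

yes

Form the matrix with these vectors as rows and row reduce.
Swap R1 ↔ R2
R3 ← R3 − R1: [0, -5, -43, 12, 20]
Swap R2 ↔ R3
3 nonzero rows, so the 3 vectors span a space of dimension 3.
Since 3 = 3, the vectors are linearly independent.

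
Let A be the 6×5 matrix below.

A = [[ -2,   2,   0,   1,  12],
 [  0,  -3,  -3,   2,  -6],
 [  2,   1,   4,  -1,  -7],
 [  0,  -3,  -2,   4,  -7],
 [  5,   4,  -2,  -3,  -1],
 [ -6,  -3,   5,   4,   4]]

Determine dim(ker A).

Row reduce to echelon form.
R3 ← R3 + R1: [0, 3, 4, 0, 5]
R5 ← R5 + (5/2)·R1: [0, 9, -2, -1/2, 29]
R6 ← R6 − (3)·R1: [0, -9, 5, 1, -32]
R3 ← R3 + R2: [0, 0, 1, 2, -1]
R4 ← R4 − R2: [0, 0, 1, 2, -1]
R5 ← R5 + (3)·R2: [0, 0, -11, 11/2, 11]
R6 ← R6 − (3)·R2: [0, 0, 14, -5, -14]
R4 ← R4 − R3: [0, 0, 0, 0, 0]
R5 ← R5 + (11)·R3: [0, 0, 0, 55/2, 0]
R6 ← R6 − (14)·R3: [0, 0, 0, -33, 0]
Swap R4 ↔ R5
R6 ← R6 + (6/5)·R4: [0, 0, 0, 0, 0]
4 nonzero rows, so rank(A) = 4.
A has 5 columns; by rank–nullity, nullity = 5 − 4 = 1.

1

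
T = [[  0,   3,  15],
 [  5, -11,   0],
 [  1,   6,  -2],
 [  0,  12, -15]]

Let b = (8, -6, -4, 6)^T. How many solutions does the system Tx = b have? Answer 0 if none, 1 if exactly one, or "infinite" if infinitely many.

Row reduce the augmented matrix [T | b].
Swap R1 ↔ R2
R3 ← R3 − (1/5)·R1: [0, 41/5, -2, -14/5]
R3 ← R3 − (41/15)·R2: [0, 0, -43, -74/3]
R4 ← R4 − (4)·R2: [0, 0, -75, -26]
R4 ← R4 − (75/43)·R3: [0, 0, 0, 732/43]
The echelon form has 4 nonzero rows; the last pivot sits in the augmented column, so rank(T) = 3 but rank([T|b]) = 4.
Since the ranks differ, the system is inconsistent.
It has no solutions.

0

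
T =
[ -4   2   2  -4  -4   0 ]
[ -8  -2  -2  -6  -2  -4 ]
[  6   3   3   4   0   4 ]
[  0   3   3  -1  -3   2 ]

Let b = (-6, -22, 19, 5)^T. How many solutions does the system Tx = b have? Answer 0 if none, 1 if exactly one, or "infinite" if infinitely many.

Row reduce the augmented matrix [T | b].
R2 ← R2 − (2)·R1: [0, -6, -6, 2, 6, -4, -10]
R3 ← R3 + (3/2)·R1: [0, 6, 6, -2, -6, 4, 10]
R3 ← R3 + R2: [0, 0, 0, 0, 0, 0, 0]
R4 ← R4 + (1/2)·R2: [0, 0, 0, 0, 0, 0, 0]
The echelon form has 2 nonzero rows, and every pivot lies in the first 6 columns, so rank(T) = rank([T|b]) = 2.
The system is consistent.
rank = 2 < 6 unknowns, so there are infinitely many solutions.

infinite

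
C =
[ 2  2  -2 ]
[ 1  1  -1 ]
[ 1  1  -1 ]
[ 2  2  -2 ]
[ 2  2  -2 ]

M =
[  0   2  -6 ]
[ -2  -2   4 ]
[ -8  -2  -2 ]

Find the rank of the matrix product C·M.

1

First compute CM:
[[ 12,   4,   0],
 [  6,   2,   0],
 [  6,   2,   0],
 [ 12,   4,   0],
 [ 12,   4,   0]]
Now row reduce the product.
R2 ← R2 − (1/2)·R1: [0, 0, 0]
R3 ← R3 − (1/2)·R1: [0, 0, 0]
R4 ← R4 − R1: [0, 0, 0]
R5 ← R5 − R1: [0, 0, 0]
1 nonzero row, so rank(CM) = 1.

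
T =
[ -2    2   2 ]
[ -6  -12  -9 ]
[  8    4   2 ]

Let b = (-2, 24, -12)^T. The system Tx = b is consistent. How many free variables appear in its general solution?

Row reduce the augmented matrix [T | b].
R2 ← R2 − (3)·R1: [0, -18, -15, 30]
R3 ← R3 + (4)·R1: [0, 12, 10, -20]
R3 ← R3 + (2/3)·R2: [0, 0, 0, 0]
The echelon form has 2 nonzero rows, and every pivot lies in the first 3 columns, so rank(T) = rank([T|b]) = 2.
The system is consistent.
Free variables = (unknowns) − (rank) = 3 − 2 = 1.

1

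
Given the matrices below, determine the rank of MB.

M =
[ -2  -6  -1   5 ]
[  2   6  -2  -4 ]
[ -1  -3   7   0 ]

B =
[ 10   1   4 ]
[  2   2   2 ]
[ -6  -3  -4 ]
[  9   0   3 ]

First compute MB:
[[ 19, -11,  -1],
 [  8,  20,  16],
 [-58, -28, -38]]
Now row reduce the product.
R2 ← R2 − (8/19)·R1: [0, 468/19, 312/19]
R3 ← R3 + (58/19)·R1: [0, -1170/19, -780/19]
R3 ← R3 + (5/2)·R2: [0, 0, 0]
2 nonzero rows, so rank(MB) = 2.

2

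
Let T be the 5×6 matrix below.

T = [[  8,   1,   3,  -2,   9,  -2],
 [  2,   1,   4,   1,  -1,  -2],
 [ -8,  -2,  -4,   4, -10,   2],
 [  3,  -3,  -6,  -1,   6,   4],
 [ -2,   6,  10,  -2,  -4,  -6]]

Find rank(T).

5

Row reduce to echelon form.
R2 ← R2 − (1/4)·R1: [0, 3/4, 13/4, 3/2, -13/4, -3/2]
R3 ← R3 + R1: [0, -1, -1, 2, -1, 0]
R4 ← R4 − (3/8)·R1: [0, -27/8, -57/8, -1/4, 21/8, 19/4]
R5 ← R5 + (1/4)·R1: [0, 25/4, 43/4, -5/2, -7/4, -13/2]
R3 ← R3 + (4/3)·R2: [0, 0, 10/3, 4, -16/3, -2]
R4 ← R4 + (9/2)·R2: [0, 0, 15/2, 13/2, -12, -2]
R5 ← R5 − (25/3)·R2: [0, 0, -49/3, -15, 76/3, 6]
R4 ← R4 − (9/4)·R3: [0, 0, 0, -5/2, 0, 5/2]
R5 ← R5 + (49/10)·R3: [0, 0, 0, 23/5, -4/5, -19/5]
R5 ← R5 + (46/25)·R4: [0, 0, 0, 0, -4/5, 4/5]
Echelon form has 5 nonzero rows, so rank(T) = 5.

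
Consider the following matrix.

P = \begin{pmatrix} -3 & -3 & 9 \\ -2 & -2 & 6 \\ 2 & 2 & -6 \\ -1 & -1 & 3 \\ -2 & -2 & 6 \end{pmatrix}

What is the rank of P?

1

Row reduce to echelon form.
R2 ← R2 − (2/3)·R1: [0, 0, 0]
R3 ← R3 + (2/3)·R1: [0, 0, 0]
R4 ← R4 − (1/3)·R1: [0, 0, 0]
R5 ← R5 − (2/3)·R1: [0, 0, 0]
Echelon form has 1 nonzero row, so rank(P) = 1.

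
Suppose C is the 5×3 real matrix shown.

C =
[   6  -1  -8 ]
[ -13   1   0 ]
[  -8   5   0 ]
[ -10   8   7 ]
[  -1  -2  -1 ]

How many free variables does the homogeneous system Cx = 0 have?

Row reduce to echelon form.
R2 ← R2 + (13/6)·R1: [0, -7/6, -52/3]
R3 ← R3 + (4/3)·R1: [0, 11/3, -32/3]
R4 ← R4 + (5/3)·R1: [0, 19/3, -19/3]
R5 ← R5 + (1/6)·R1: [0, -13/6, -7/3]
R3 ← R3 + (22/7)·R2: [0, 0, -456/7]
R4 ← R4 + (38/7)·R2: [0, 0, -703/7]
R5 ← R5 − (13/7)·R2: [0, 0, 209/7]
R4 ← R4 − (37/24)·R3: [0, 0, 0]
R5 ← R5 + (11/24)·R3: [0, 0, 0]
3 nonzero rows, so rank(C) = 3.
C has 3 columns; by rank–nullity, nullity = 3 − 3 = 0.

0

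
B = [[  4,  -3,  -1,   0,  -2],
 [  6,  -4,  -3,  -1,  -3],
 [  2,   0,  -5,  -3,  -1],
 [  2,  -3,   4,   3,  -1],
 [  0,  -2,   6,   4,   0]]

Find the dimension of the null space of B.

Row reduce to echelon form.
R2 ← R2 − (3/2)·R1: [0, 1/2, -3/2, -1, 0]
R3 ← R3 − (1/2)·R1: [0, 3/2, -9/2, -3, 0]
R4 ← R4 − (1/2)·R1: [0, -3/2, 9/2, 3, 0]
R3 ← R3 − (3)·R2: [0, 0, 0, 0, 0]
R4 ← R4 + (3)·R2: [0, 0, 0, 0, 0]
R5 ← R5 + (4)·R2: [0, 0, 0, 0, 0]
2 nonzero rows, so rank(B) = 2.
B has 5 columns; by rank–nullity, nullity = 5 − 2 = 3.

3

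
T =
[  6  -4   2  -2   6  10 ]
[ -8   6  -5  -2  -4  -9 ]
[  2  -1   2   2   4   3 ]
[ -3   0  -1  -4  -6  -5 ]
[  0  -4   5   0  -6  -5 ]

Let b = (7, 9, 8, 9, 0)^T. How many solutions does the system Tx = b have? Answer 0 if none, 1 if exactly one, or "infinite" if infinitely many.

0

Row reduce the augmented matrix [T | b].
R2 ← R2 + (4/3)·R1: [0, 2/3, -7/3, -14/3, 4, 13/3, 55/3]
R3 ← R3 − (1/3)·R1: [0, 1/3, 4/3, 8/3, 2, -1/3, 17/3]
R4 ← R4 + (1/2)·R1: [0, -2, 0, -5, -3, 0, 25/2]
R3 ← R3 − (1/2)·R2: [0, 0, 5/2, 5, 0, -5/2, -7/2]
R4 ← R4 + (3)·R2: [0, 0, -7, -19, 9, 13, 135/2]
R5 ← R5 + (6)·R2: [0, 0, -9, -28, 18, 21, 110]
R4 ← R4 + (14/5)·R3: [0, 0, 0, -5, 9, 6, 577/10]
R5 ← R5 + (18/5)·R3: [0, 0, 0, -10, 18, 12, 487/5]
R5 ← R5 − (2)·R4: [0, 0, 0, 0, 0, 0, -18]
The echelon form has 5 nonzero rows; the last pivot sits in the augmented column, so rank(T) = 4 but rank([T|b]) = 5.
Since the ranks differ, the system is inconsistent.
It has no solutions.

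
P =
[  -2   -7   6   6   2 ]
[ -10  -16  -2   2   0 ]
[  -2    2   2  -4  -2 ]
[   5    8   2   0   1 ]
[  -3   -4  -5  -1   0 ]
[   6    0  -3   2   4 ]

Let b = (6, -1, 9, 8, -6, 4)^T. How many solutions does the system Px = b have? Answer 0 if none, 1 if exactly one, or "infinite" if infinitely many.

Row reduce the augmented matrix [P | b].
R2 ← R2 − (5)·R1: [0, 19, -32, -28, -10, -31]
R3 ← R3 − R1: [0, 9, -4, -10, -4, 3]
R4 ← R4 + (5/2)·R1: [0, -19/2, 17, 15, 6, 23]
R5 ← R5 − (3/2)·R1: [0, 13/2, -14, -10, -3, -15]
R6 ← R6 + (3)·R1: [0, -21, 15, 20, 10, 22]
R3 ← R3 − (9/19)·R2: [0, 0, 212/19, 62/19, 14/19, 336/19]
R4 ← R4 + (1/2)·R2: [0, 0, 1, 1, 1, 15/2]
R5 ← R5 − (13/38)·R2: [0, 0, -58/19, -8/19, 8/19, -167/38]
R6 ← R6 + (21/19)·R2: [0, 0, -387/19, -208/19, -20/19, -233/19]
R4 ← R4 − (19/212)·R3: [0, 0, 0, 75/106, 99/106, 627/106]
R5 ← R5 + (29/106)·R3: [0, 0, 0, 25/53, 33/53, 47/106]
R6 ← R6 + (387/212)·R3: [0, 0, 0, -529/106, 31/106, 1061/53]
R5 ← R5 − (2/3)·R4: [0, 0, 0, 0, 0, -7/2]
R6 ← R6 + (529/75)·R4: [0, 0, 0, 0, 172/25, 3087/50]
Swap R5 ↔ R6
The echelon form has 6 nonzero rows; the last pivot sits in the augmented column, so rank(P) = 5 but rank([P|b]) = 6.
Since the ranks differ, the system is inconsistent.
It has no solutions.

0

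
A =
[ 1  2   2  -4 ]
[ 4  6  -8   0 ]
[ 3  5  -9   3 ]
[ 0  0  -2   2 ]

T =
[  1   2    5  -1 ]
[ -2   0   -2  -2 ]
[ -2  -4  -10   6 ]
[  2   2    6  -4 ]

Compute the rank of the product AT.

3

First compute AT:
[[-15, -14, -43,  23],
 [  8,  40,  88, -64],
 [ 17,  48, 113, -79],
 [  8,  12,  32, -20]]
Now row reduce the product.
R2 ← R2 + (8/15)·R1: [0, 488/15, 976/15, -776/15]
R3 ← R3 + (17/15)·R1: [0, 482/15, 964/15, -794/15]
R4 ← R4 + (8/15)·R1: [0, 68/15, 136/15, -116/15]
R3 ← R3 − (241/244)·R2: [0, 0, 0, -112/61]
R4 ← R4 − (17/122)·R2: [0, 0, 0, -32/61]
R4 ← R4 − (2/7)·R3: [0, 0, 0, 0]
3 nonzero rows, so rank(AT) = 3.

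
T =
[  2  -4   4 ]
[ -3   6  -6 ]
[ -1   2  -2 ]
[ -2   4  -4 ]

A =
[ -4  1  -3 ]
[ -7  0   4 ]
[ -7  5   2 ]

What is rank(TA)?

1

First compute TA:
[[ -8,  22, -14],
 [ 12, -33,  21],
 [  4, -11,   7],
 [  8, -22,  14]]
Now row reduce the product.
R2 ← R2 + (3/2)·R1: [0, 0, 0]
R3 ← R3 + (1/2)·R1: [0, 0, 0]
R4 ← R4 + R1: [0, 0, 0]
1 nonzero row, so rank(TA) = 1.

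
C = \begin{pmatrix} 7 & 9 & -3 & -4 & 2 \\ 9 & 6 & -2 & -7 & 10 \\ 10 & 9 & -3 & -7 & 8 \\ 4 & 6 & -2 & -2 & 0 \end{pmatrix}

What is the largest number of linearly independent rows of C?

Row reduce to echelon form.
R2 ← R2 − (9/7)·R1: [0, -39/7, 13/7, -13/7, 52/7]
R3 ← R3 − (10/7)·R1: [0, -27/7, 9/7, -9/7, 36/7]
R4 ← R4 − (4/7)·R1: [0, 6/7, -2/7, 2/7, -8/7]
R3 ← R3 − (9/13)·R2: [0, 0, 0, 0, 0]
R4 ← R4 + (2/13)·R2: [0, 0, 0, 0, 0]
Echelon form has 2 nonzero rows, so rank(C) = 2.
The rank gives the maximum number of linearly independent rows: 2.

2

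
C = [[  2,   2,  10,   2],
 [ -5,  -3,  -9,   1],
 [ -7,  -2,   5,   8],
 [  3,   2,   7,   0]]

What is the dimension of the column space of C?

Row reduce to echelon form.
R2 ← R2 + (5/2)·R1: [0, 2, 16, 6]
R3 ← R3 + (7/2)·R1: [0, 5, 40, 15]
R4 ← R4 − (3/2)·R1: [0, -1, -8, -3]
R3 ← R3 − (5/2)·R2: [0, 0, 0, 0]
R4 ← R4 + (1/2)·R2: [0, 0, 0, 0]
Echelon form has 2 nonzero rows, so rank(C) = 2.
The column space has dimension equal to the rank: 2.

2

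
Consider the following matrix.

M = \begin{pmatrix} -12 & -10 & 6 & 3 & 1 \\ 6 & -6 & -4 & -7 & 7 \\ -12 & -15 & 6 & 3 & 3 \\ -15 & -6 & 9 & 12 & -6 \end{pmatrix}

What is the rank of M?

3

Row reduce to echelon form.
R2 ← R2 + (1/2)·R1: [0, -11, -1, -11/2, 15/2]
R3 ← R3 − R1: [0, -5, 0, 0, 2]
R4 ← R4 − (5/4)·R1: [0, 13/2, 3/2, 33/4, -29/4]
R3 ← R3 − (5/11)·R2: [0, 0, 5/11, 5/2, -31/22]
R4 ← R4 + (13/22)·R2: [0, 0, 10/11, 5, -31/11]
R4 ← R4 − (2)·R3: [0, 0, 0, 0, 0]
Echelon form has 3 nonzero rows, so rank(M) = 3.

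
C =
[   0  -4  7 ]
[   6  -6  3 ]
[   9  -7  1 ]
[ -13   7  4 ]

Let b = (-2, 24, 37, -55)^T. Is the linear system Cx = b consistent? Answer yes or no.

yes

Row reduce the augmented matrix [C | b].
Swap R1 ↔ R2
R3 ← R3 − (3/2)·R1: [0, 2, -7/2, 1]
R4 ← R4 + (13/6)·R1: [0, -6, 21/2, -3]
R3 ← R3 + (1/2)·R2: [0, 0, 0, 0]
R4 ← R4 − (3/2)·R2: [0, 0, 0, 0]
The echelon form has 2 nonzero rows, and every pivot lies in the first 3 columns, so rank(C) = rank([C|b]) = 2.
The system is consistent.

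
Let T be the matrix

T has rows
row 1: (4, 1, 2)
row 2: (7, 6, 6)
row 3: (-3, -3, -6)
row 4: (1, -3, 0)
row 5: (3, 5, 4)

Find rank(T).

Row reduce to echelon form.
R2 ← R2 − (7/4)·R1: [0, 17/4, 5/2]
R3 ← R3 + (3/4)·R1: [0, -9/4, -9/2]
R4 ← R4 − (1/4)·R1: [0, -13/4, -1/2]
R5 ← R5 − (3/4)·R1: [0, 17/4, 5/2]
R3 ← R3 + (9/17)·R2: [0, 0, -54/17]
R4 ← R4 + (13/17)·R2: [0, 0, 24/17]
R5 ← R5 − R2: [0, 0, 0]
R4 ← R4 + (4/9)·R3: [0, 0, 0]
Echelon form has 3 nonzero rows, so rank(T) = 3.

3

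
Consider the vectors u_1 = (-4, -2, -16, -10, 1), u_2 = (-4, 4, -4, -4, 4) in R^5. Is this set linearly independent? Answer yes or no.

Form the matrix with these vectors as rows and row reduce.
R2 ← R2 − R1: [0, 6, 12, 6, 3]
2 nonzero rows, so the 2 vectors span a space of dimension 2.
Since 2 = 2, the vectors are linearly independent.

yes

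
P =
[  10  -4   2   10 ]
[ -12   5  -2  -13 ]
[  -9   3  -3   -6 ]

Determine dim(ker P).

2

Row reduce to echelon form.
R2 ← R2 + (6/5)·R1: [0, 1/5, 2/5, -1]
R3 ← R3 + (9/10)·R1: [0, -3/5, -6/5, 3]
R3 ← R3 + (3)·R2: [0, 0, 0, 0]
2 nonzero rows, so rank(P) = 2.
P has 4 columns; by rank–nullity, nullity = 4 − 2 = 2.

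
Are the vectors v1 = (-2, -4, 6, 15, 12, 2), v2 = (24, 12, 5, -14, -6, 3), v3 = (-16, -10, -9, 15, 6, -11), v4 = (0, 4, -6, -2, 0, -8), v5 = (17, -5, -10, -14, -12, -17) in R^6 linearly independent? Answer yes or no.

yes

Form the matrix with these vectors as rows and row reduce.
R2 ← R2 + (12)·R1: [0, -36, 77, 166, 138, 27]
R3 ← R3 − (8)·R1: [0, 22, -57, -105, -90, -27]
R5 ← R5 + (17/2)·R1: [0, -39, 41, 227/2, 90, 0]
R3 ← R3 + (11/18)·R2: [0, 0, -179/18, -32/9, -17/3, -21/2]
R4 ← R4 + (1/9)·R2: [0, 0, 23/9, 148/9, 46/3, -5]
R5 ← R5 − (13/12)·R2: [0, 0, -509/12, -199/3, -119/2, -117/4]
R4 ← R4 + (46/179)·R3: [0, 0, 0, 2780/179, 2484/179, -1378/179]
R5 ← R5 − (1527/358)·R3: [0, 0, 0, -9159/179, -6324/179, 2781/179]
R5 ← R5 + (9159/2780)·R4: [0, 0, 0, 0, 7221/695, -13659/1390]
5 nonzero rows, so the 5 vectors span a space of dimension 5.
Since 5 = 5, the vectors are linearly independent.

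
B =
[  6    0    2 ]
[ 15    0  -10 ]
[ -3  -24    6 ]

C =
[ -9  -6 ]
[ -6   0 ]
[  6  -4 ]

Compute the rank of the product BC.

2

First compute BC:
[[-42, -44],
 [-195, -50],
 [207,  -6]]
Now row reduce the product.
R2 ← R2 − (65/14)·R1: [0, 1080/7]
R3 ← R3 + (69/14)·R1: [0, -1560/7]
R3 ← R3 + (13/9)·R2: [0, 0]
2 nonzero rows, so rank(BC) = 2.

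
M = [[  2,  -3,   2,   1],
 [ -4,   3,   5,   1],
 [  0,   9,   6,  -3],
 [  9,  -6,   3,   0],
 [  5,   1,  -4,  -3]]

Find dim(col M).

3

Row reduce to echelon form.
R2 ← R2 + (2)·R1: [0, -3, 9, 3]
R4 ← R4 − (9/2)·R1: [0, 15/2, -6, -9/2]
R5 ← R5 − (5/2)·R1: [0, 17/2, -9, -11/2]
R3 ← R3 + (3)·R2: [0, 0, 33, 6]
R4 ← R4 + (5/2)·R2: [0, 0, 33/2, 3]
R5 ← R5 + (17/6)·R2: [0, 0, 33/2, 3]
R4 ← R4 − (1/2)·R3: [0, 0, 0, 0]
R5 ← R5 − (1/2)·R3: [0, 0, 0, 0]
Echelon form has 3 nonzero rows, so rank(M) = 3.
The column space has dimension equal to the rank: 3.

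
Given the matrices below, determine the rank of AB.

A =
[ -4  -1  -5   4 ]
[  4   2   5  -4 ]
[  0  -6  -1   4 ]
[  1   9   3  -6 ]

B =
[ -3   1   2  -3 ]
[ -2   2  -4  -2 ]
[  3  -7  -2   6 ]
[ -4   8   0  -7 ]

First compute AB:
[[-17,  61,   6, -44],
 [ 15, -59, -10,  42],
 [ -7,  27,  26, -22],
 [ 12, -50, -40,  39]]
Now row reduce the product.
R2 ← R2 + (15/17)·R1: [0, -88/17, -80/17, 54/17]
R3 ← R3 − (7/17)·R1: [0, 32/17, 400/17, -66/17]
R4 ← R4 + (12/17)·R1: [0, -118/17, -608/17, 135/17]
R3 ← R3 + (4/11)·R2: [0, 0, 240/11, -30/11]
R4 ← R4 − (59/44)·R2: [0, 0, -324/11, 81/22]
R4 ← R4 + (27/20)·R3: [0, 0, 0, 0]
3 nonzero rows, so rank(AB) = 3.

3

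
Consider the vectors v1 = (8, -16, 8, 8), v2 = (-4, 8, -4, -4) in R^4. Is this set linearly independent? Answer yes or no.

Form the matrix with these vectors as rows and row reduce.
R2 ← R2 + (1/2)·R1: [0, 0, 0, 0]
1 nonzero row, so the 2 vectors span a space of dimension 1.
Since 1 < 2, the vectors are linearly dependent.

no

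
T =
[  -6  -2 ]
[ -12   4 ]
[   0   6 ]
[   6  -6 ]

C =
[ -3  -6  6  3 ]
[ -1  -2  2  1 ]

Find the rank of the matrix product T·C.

1

First compute TC:
[[ 20,  40, -40, -20],
 [ 32,  64, -64, -32],
 [ -6, -12,  12,   6],
 [-12, -24,  24,  12]]
Now row reduce the product.
R2 ← R2 − (8/5)·R1: [0, 0, 0, 0]
R3 ← R3 + (3/10)·R1: [0, 0, 0, 0]
R4 ← R4 + (3/5)·R1: [0, 0, 0, 0]
1 nonzero row, so rank(TC) = 1.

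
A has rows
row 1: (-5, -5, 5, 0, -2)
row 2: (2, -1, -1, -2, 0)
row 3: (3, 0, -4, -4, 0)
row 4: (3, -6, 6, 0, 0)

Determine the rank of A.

Row reduce to echelon form.
R2 ← R2 + (2/5)·R1: [0, -3, 1, -2, -4/5]
R3 ← R3 + (3/5)·R1: [0, -3, -1, -4, -6/5]
R4 ← R4 + (3/5)·R1: [0, -9, 9, 0, -6/5]
R3 ← R3 − R2: [0, 0, -2, -2, -2/5]
R4 ← R4 − (3)·R2: [0, 0, 6, 6, 6/5]
R4 ← R4 + (3)·R3: [0, 0, 0, 0, 0]
Echelon form has 3 nonzero rows, so rank(A) = 3.

3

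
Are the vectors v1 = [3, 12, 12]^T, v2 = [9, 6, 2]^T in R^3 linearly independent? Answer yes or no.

yes

Form the matrix with these vectors as rows and row reduce.
R2 ← R2 − (3)·R1: [0, -30, -34]
2 nonzero rows, so the 2 vectors span a space of dimension 2.
Since 2 = 2, the vectors are linearly independent.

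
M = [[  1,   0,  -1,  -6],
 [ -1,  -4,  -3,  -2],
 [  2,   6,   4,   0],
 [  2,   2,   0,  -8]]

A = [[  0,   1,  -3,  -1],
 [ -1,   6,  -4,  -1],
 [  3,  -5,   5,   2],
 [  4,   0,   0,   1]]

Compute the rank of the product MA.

2

First compute MA:
[[-27,   6,  -8,  -9],
 [-13, -10,   4,  -3],
 [  6,  18, -10,   0],
 [-34,  14, -14, -12]]
Now row reduce the product.
R2 ← R2 − (13/27)·R1: [0, -116/9, 212/27, 4/3]
R3 ← R3 + (2/9)·R1: [0, 58/3, -106/9, -2]
R4 ← R4 − (34/27)·R1: [0, 58/9, -106/27, -2/3]
R3 ← R3 + (3/2)·R2: [0, 0, 0, 0]
R4 ← R4 + (1/2)·R2: [0, 0, 0, 0]
2 nonzero rows, so rank(MA) = 2.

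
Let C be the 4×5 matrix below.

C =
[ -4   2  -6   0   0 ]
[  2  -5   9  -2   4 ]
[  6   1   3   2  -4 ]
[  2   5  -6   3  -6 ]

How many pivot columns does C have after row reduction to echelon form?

Row reduce to echelon form.
R2 ← R2 + (1/2)·R1: [0, -4, 6, -2, 4]
R3 ← R3 + (3/2)·R1: [0, 4, -6, 2, -4]
R4 ← R4 + (1/2)·R1: [0, 6, -9, 3, -6]
R3 ← R3 + R2: [0, 0, 0, 0, 0]
R4 ← R4 + (3/2)·R2: [0, 0, 0, 0, 0]
Echelon form has 2 nonzero rows, so rank(C) = 2.
Each nonzero row contributes one pivot column: 2 pivot columns.

2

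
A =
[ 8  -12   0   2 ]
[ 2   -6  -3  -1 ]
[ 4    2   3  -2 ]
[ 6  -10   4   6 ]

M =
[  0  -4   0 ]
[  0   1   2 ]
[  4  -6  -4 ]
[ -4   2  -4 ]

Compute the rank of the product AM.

3

First compute AM:
[[ -8, -40, -32],
 [ -8,   2,   4],
 [ 20, -36,   0],
 [ -8, -46, -60]]
Now row reduce the product.
R2 ← R2 − R1: [0, 42, 36]
R3 ← R3 + (5/2)·R1: [0, -136, -80]
R4 ← R4 − R1: [0, -6, -28]
R3 ← R3 + (68/21)·R2: [0, 0, 256/7]
R4 ← R4 + (1/7)·R2: [0, 0, -160/7]
R4 ← R4 + (5/8)·R3: [0, 0, 0]
3 nonzero rows, so rank(AM) = 3.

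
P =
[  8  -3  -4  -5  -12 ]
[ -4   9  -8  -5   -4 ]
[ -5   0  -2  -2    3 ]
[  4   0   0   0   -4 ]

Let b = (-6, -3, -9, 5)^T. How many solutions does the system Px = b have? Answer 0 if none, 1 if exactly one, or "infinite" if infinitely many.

Row reduce the augmented matrix [P | b].
R2 ← R2 + (1/2)·R1: [0, 15/2, -10, -15/2, -10, -6]
R3 ← R3 + (5/8)·R1: [0, -15/8, -9/2, -41/8, -9/2, -51/4]
R4 ← R4 − (1/2)·R1: [0, 3/2, 2, 5/2, 2, 8]
R3 ← R3 + (1/4)·R2: [0, 0, -7, -7, -7, -57/4]
R4 ← R4 − (1/5)·R2: [0, 0, 4, 4, 4, 46/5]
R4 ← R4 + (4/7)·R3: [0, 0, 0, 0, 0, 37/35]
The echelon form has 4 nonzero rows; the last pivot sits in the augmented column, so rank(P) = 3 but rank([P|b]) = 4.
Since the ranks differ, the system is inconsistent.
It has no solutions.

0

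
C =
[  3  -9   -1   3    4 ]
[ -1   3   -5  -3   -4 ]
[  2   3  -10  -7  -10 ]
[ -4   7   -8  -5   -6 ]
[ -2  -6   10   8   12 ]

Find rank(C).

4

Row reduce to echelon form.
R2 ← R2 + (1/3)·R1: [0, 0, -16/3, -2, -8/3]
R3 ← R3 − (2/3)·R1: [0, 9, -28/3, -9, -38/3]
R4 ← R4 + (4/3)·R1: [0, -5, -28/3, -1, -2/3]
R5 ← R5 + (2/3)·R1: [0, -12, 28/3, 10, 44/3]
Swap R2 ↔ R3
R4 ← R4 + (5/9)·R2: [0, 0, -392/27, -6, -208/27]
R5 ← R5 + (4/3)·R2: [0, 0, -28/9, -2, -20/9]
R4 ← R4 − (49/18)·R3: [0, 0, 0, -5/9, -4/9]
R5 ← R5 − (7/12)·R3: [0, 0, 0, -5/6, -2/3]
R5 ← R5 − (3/2)·R4: [0, 0, 0, 0, 0]
Echelon form has 4 nonzero rows, so rank(C) = 4.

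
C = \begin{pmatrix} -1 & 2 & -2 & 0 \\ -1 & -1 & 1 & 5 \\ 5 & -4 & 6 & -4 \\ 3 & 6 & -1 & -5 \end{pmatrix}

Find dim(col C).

Row reduce to echelon form.
R2 ← R2 − R1: [0, -3, 3, 5]
R3 ← R3 + (5)·R1: [0, 6, -4, -4]
R4 ← R4 + (3)·R1: [0, 12, -7, -5]
R3 ← R3 + (2)·R2: [0, 0, 2, 6]
R4 ← R4 + (4)·R2: [0, 0, 5, 15]
R4 ← R4 − (5/2)·R3: [0, 0, 0, 0]
Echelon form has 3 nonzero rows, so rank(C) = 3.
The column space has dimension equal to the rank: 3.

3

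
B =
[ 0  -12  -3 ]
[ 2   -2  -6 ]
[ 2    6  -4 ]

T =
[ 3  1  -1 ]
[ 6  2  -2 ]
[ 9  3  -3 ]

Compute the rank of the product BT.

1

First compute BT:
[[-99, -33,  33],
 [-60, -20,  20],
 [  6,   2,  -2]]
Now row reduce the product.
R2 ← R2 − (20/33)·R1: [0, 0, 0]
R3 ← R3 + (2/33)·R1: [0, 0, 0]
1 nonzero row, so rank(BT) = 1.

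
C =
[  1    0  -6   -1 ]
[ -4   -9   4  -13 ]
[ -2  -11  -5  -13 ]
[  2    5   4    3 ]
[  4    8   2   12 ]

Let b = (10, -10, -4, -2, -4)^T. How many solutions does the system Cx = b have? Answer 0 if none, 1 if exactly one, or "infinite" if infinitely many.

1

Row reduce the augmented matrix [C | b].
R2 ← R2 + (4)·R1: [0, -9, -20, -17, 30]
R3 ← R3 + (2)·R1: [0, -11, -17, -15, 16]
R4 ← R4 − (2)·R1: [0, 5, 16, 5, -22]
R5 ← R5 − (4)·R1: [0, 8, 26, 16, -44]
R3 ← R3 − (11/9)·R2: [0, 0, 67/9, 52/9, -62/3]
R4 ← R4 + (5/9)·R2: [0, 0, 44/9, -40/9, -16/3]
R5 ← R5 + (8/9)·R2: [0, 0, 74/9, 8/9, -52/3]
R4 ← R4 − (44/67)·R3: [0, 0, 0, -552/67, 552/67]
R5 ← R5 − (74/67)·R3: [0, 0, 0, -368/67, 368/67]
R5 ← R5 − (2/3)·R4: [0, 0, 0, 0, 0]
The echelon form has 4 nonzero rows, and every pivot lies in the first 4 columns, so rank(C) = rank([C|b]) = 4.
The system is consistent.
rank = 4 = number of unknowns, so the solution is unique.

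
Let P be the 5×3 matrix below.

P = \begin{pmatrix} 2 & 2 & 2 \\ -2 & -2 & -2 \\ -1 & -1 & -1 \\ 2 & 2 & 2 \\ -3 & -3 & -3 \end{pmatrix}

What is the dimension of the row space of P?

1

Row reduce to echelon form.
R2 ← R2 + R1: [0, 0, 0]
R3 ← R3 + (1/2)·R1: [0, 0, 0]
R4 ← R4 − R1: [0, 0, 0]
R5 ← R5 + (3/2)·R1: [0, 0, 0]
Echelon form has 1 nonzero row, so rank(P) = 1.
The row space has dimension equal to the rank: 1.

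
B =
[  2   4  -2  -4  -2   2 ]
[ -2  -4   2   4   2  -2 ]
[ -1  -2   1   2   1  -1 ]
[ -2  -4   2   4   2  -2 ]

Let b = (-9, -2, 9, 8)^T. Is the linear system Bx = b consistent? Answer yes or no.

Row reduce the augmented matrix [B | b].
R2 ← R2 + R1: [0, 0, 0, 0, 0, 0, -11]
R3 ← R3 + (1/2)·R1: [0, 0, 0, 0, 0, 0, 9/2]
R4 ← R4 + R1: [0, 0, 0, 0, 0, 0, -1]
R3 ← R3 + (9/22)·R2: [0, 0, 0, 0, 0, 0, 0]
R4 ← R4 − (1/11)·R2: [0, 0, 0, 0, 0, 0, 0]
The echelon form has 2 nonzero rows; the last pivot sits in the augmented column, so rank(B) = 1 but rank([B|b]) = 2.
Since the ranks differ, the system is inconsistent.

no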